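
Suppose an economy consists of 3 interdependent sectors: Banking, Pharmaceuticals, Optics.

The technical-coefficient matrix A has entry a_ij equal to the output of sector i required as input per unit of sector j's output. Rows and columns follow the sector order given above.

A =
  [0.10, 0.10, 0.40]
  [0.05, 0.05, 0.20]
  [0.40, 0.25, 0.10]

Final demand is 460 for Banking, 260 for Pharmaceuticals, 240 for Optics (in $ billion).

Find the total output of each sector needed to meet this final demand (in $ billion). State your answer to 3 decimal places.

I − A =
  [   0.90    -0.10    -0.40]
  [  -0.05     0.95    -0.20]
  [  -0.40    -0.25     0.90]
Cofactors of I−A, C_ij = (−1)^(i+j)·(minor ij) (rows/columns in the sector order above):
  C_11 = (0.95)(0.90) − (-0.20)(-0.25) = 0.8050
  C_12 = −[(-0.05)(0.90) − (-0.20)(-0.40)] = 0.1250
  C_13 = (-0.05)(-0.25) − (0.95)(-0.40) = 0.3925
  C_21 = −[(-0.10)(0.90) − (-0.40)(-0.25)] = 0.1900
  C_22 = (0.90)(0.90) − (-0.40)(-0.40) = 0.6500
  C_23 = −[(0.90)(-0.25) − (-0.10)(-0.40)] = 0.2650
  C_31 = (-0.10)(-0.20) − (-0.40)(0.95) = 0.4000
  C_32 = −[(0.90)(-0.20) − (-0.40)(-0.05)] = 0.2000
  C_33 = (0.90)(0.95) − (-0.10)(-0.05) = 0.8500
det(I−A) = Σ_j (I−A)_1j·C_1j = (0.90)(0.8050) + (-0.10)(0.1250) + (-0.40)(0.3925) = 0.5550
adj(I−A) = Cᵀ =
  [ 0.8050   0.1900   0.4000]
  [ 0.1250   0.6500   0.2000]
  [ 0.3925   0.2650   0.8500]
(I − A)⁻¹ = adj(I−A) / det(I−A) ≈
  [   1.4505     0.3423     0.7207]
  [   0.2252     1.1712     0.3604]
  [   0.7072     0.4775     1.5315]
x = (I − A)⁻¹ d = adj(I−A)·d / det(I−A), with det(I−A) = 0.5550:
  x_B = (0.8050·460 + 0.1900·260 + 0.4000·240) / 0.5550 = 515.70 / 0.5550 ≈ 929.189
  x_P = (0.1250·460 + 0.6500·260 + 0.2000·240) / 0.5550 = 274.50 / 0.5550 ≈ 494.595
  x_O = (0.3925·460 + 0.2650·260 + 0.8500·240) / 0.5550 = 453.45 / 0.5550 ≈ 817.027

x_B = 929.189, x_P = 494.595, x_O = 817.027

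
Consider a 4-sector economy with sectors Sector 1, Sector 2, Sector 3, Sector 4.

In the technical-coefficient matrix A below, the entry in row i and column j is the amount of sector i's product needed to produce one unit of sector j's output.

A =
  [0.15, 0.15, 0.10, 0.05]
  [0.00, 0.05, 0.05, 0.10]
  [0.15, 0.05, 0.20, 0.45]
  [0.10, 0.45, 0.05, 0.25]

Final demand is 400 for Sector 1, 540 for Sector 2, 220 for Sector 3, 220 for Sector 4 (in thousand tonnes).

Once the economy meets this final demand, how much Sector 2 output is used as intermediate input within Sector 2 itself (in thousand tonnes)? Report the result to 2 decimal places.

I − A =
  [   0.85    -0.15    -0.10    -0.05]
  [   0.00     0.95    -0.05    -0.10]
  [  -0.15    -0.05     0.80    -0.45]
  [  -0.10    -0.45    -0.05     0.75]
Compute the cofactors C_ij = (−1)^(i+j)·(3×3 minor ij) of I−A; the adjugate is their transpose:
adj(I−A) = Cᵀ =
  [ 0.500375   0.128750   0.076625   0.096500]
  [ 0.016625   0.470750   0.036875   0.086000]
  [ 0.143375   0.230750   0.561125   0.377000]
  [ 0.086250   0.315000   0.069750   0.628500]
det(I−A) = Σ_j (I−A)_1j·C_1j = (0.85)(0.500375) + (-0.15)(0.016625) + (-0.10)(0.143375) + (-0.05)(0.086250) = 0.404175
(I − A)⁻¹ = adj(I−A) / det(I−A) ≈
  [   1.2380     0.3186     0.1896     0.2388]
  [   0.0411     1.1647     0.0912     0.2128]
  [   0.3547     0.5709     1.3883     0.9328]
  [   0.2134     0.7794     0.1726     1.5550]
First solve x = (I − A)⁻¹ d = adj(I−A)·d / det(I−A); in particular x_2 = (0.016625·400 + 0.470750·540 + 0.036875·220 + 0.086000·220) / 0.404175 = 287.8875 / 0.404175 ≈ 712.2843.
Intermediate flow from 2 to 2: z_22 = a_22 · x_2 = 0.05 × 287.8875 / 0.404175 = 14.394375 / 0.404175 ≈ 35.61.

z_22 = 35.61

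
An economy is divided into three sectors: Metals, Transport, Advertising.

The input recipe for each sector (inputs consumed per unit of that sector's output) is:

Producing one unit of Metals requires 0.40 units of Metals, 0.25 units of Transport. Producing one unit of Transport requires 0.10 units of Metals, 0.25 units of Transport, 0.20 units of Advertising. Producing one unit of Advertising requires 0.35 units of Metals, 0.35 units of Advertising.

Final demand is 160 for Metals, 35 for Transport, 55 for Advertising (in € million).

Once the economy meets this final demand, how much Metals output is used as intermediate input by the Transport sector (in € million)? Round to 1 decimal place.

z_MT = 17.2

I − A =
  [   0.60    -0.10    -0.35]
  [  -0.25     0.75     0.00]
  [   0.00    -0.20     0.65]
Cofactors of I−A, C_ij = (−1)^(i+j)·(minor ij) (rows/columns in the sector order above):
  C_11 = (0.75)(0.65) − (0.00)(-0.20) = 0.4875
  C_12 = −[(-0.25)(0.65) − (0.00)(0.00)] = 0.1625
  C_13 = (-0.25)(-0.20) − (0.75)(0.00) = 0.0500
  C_21 = −[(-0.10)(0.65) − (-0.35)(-0.20)] = 0.1350
  C_22 = (0.60)(0.65) − (-0.35)(0.00) = 0.3900
  C_23 = −[(0.60)(-0.20) − (-0.10)(0.00)] = 0.1200
  C_31 = (-0.10)(0.00) − (-0.35)(0.75) = 0.2625
  C_32 = −[(0.60)(0.00) − (-0.35)(-0.25)] = 0.0875
  C_33 = (0.60)(0.75) − (-0.10)(-0.25) = 0.4250
det(I−A) = Σ_j (I−A)_1j·C_1j = (0.60)(0.4875) + (-0.10)(0.1625) + (-0.35)(0.0500) = 0.25875
adj(I−A) = Cᵀ =
  [ 0.4875   0.1350   0.2625]
  [ 0.1625   0.3900   0.0875]
  [ 0.0500   0.1200   0.4250]
(I − A)⁻¹ = adj(I−A) / det(I−A) ≈
  [   1.8841     0.5217     1.0145]
  [   0.6280     1.5072     0.3382]
  [   0.1932     0.4638     1.6425]
First solve x = (I − A)⁻¹ d = adj(I−A)·d / det(I−A); in particular x_T = (0.1625·160 + 0.3900·35 + 0.0875·55) / 0.25875 = 44.4625 / 0.25875 ≈ 171.836.
Intermediate flow from M to T: z_MT = a_MT · x_T = 0.10 × 44.4625 / 0.25875 = 4.44625 / 0.25875 ≈ 17.2.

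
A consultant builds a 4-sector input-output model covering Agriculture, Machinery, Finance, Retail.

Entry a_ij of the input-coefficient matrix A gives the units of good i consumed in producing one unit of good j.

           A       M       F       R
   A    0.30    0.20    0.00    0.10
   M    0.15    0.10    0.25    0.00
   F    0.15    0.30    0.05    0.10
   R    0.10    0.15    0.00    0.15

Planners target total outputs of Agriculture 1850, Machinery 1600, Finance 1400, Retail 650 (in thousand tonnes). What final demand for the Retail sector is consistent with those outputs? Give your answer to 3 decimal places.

I − A =
  [   0.70    -0.20     0.00    -0.10]
  [  -0.15     0.90    -0.25     0.00]
  [  -0.15    -0.30     0.95    -0.10]
  [  -0.10    -0.15     0.00     0.85]
d = (I − A) x:
  d_A = (+0.70)·1850 + (-0.20)·1600 + (+0.00)·1400 + (-0.10)·650 = 910.000
  d_M = (-0.15)·1850 + (+0.90)·1600 + (-0.25)·1400 + (+0.00)·650 = 812.500
  d_F = (-0.15)·1850 + (-0.30)·1600 + (+0.95)·1400 + (-0.10)·650 = 507.500
  d_R = (-0.10)·1850 + (-0.15)·1600 + (+0.00)·1400 + (+0.85)·650 = 127.500

d_R = 127.500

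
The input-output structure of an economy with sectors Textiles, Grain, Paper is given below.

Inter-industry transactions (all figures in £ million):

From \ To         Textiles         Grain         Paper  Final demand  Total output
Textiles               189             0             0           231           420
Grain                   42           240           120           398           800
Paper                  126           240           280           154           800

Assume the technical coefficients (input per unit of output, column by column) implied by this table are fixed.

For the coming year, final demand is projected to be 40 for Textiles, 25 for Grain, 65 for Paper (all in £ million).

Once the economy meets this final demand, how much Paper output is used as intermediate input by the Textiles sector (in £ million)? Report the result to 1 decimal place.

Technical coefficients a_ij = z_ij / X_j:
  a_TT = 189/420 = 0.45, a_GT = 42/420 = 0.10, a_PT = 126/420 = 0.30
  a_TG = 0/800 = 0.00, a_GG = 240/800 = 0.30, a_PG = 240/800 = 0.30
  a_TP = 0/800 = 0.00, a_GP = 120/800 = 0.15, a_PP = 280/800 = 0.35
I − A =
  [   0.55     0.00     0.00]
  [  -0.10     0.70    -0.15]
  [  -0.30    -0.30     0.65]
Cofactors of I−A, C_ij = (−1)^(i+j)·(minor ij) (rows/columns in the sector order above):
  C_11 = (0.70)(0.65) − (-0.15)(-0.30) = 0.4100
  C_12 = −[(-0.10)(0.65) − (-0.15)(-0.30)] = 0.1100
  C_13 = (-0.10)(-0.30) − (0.70)(-0.30) = 0.2400
  C_21 = −[(0.00)(0.65) − (0.00)(-0.30)] = 0.0000
  C_22 = (0.55)(0.65) − (0.00)(-0.30) = 0.3575
  C_23 = −[(0.55)(-0.30) − (0.00)(-0.30)] = 0.1650
  C_31 = (0.00)(-0.15) − (0.00)(0.70) = 0.0000
  C_32 = −[(0.55)(-0.15) − (0.00)(-0.10)] = 0.0825
  C_33 = (0.55)(0.70) − (0.00)(-0.10) = 0.3850
det(I−A) = Σ_j (I−A)_1j·C_1j = (0.55)(0.4100) + (0.00)(0.1100) + (0.00)(0.2400) = 0.2255
adj(I−A) = Cᵀ =
  [ 0.4100   0.0000   0.0000]
  [ 0.1100   0.3575   0.0825]
  [ 0.2400   0.1650   0.3850]
(I − A)⁻¹ = adj(I−A) / det(I−A) ≈
  [   1.8182     0.0000     0.0000]
  [   0.4878     1.5854     0.3659]
  [   1.0643     0.7317     1.7073]
First solve x = (I − A)⁻¹ d = adj(I−A)·d / det(I−A); in particular x_T = (0.4100·40 + 0.0000·25 + 0.0000·65) / 0.2255 = 16.40 / 0.2255 ≈ 72.727.
Intermediate flow from P to T: z_PT = a_PT · x_T = 0.30 × 16.40 / 0.2255 = 4.92 / 0.2255 ≈ 21.8.

z_PT = 21.8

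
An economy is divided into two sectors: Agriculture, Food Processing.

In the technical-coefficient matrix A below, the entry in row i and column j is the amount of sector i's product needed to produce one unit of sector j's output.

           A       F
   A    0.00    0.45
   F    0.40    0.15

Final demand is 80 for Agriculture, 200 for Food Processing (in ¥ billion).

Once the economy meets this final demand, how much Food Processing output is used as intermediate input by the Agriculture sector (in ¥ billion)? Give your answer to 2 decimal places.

z_FA = 94.33

I − A =
  [   1.00    -0.45]
  [  -0.40     0.85]
det(I−A) = (1.00)(0.85) − (-0.45)(-0.40) = 0.6700
adj(I−A) = [[0.85, 0.45], [0.40, 1.00]]
(I − A)⁻¹ = adj(I−A) / det(I−A) ≈
  [   1.2687     0.6716]
  [   0.5970     1.4925]
First solve x = (I − A)⁻¹ d = adj(I−A)·d / det(I−A); in particular x_A = (0.85·80 + 0.45·200) / 0.6700 = 158.00 / 0.6700 ≈ 235.8209.
Intermediate flow from F to A: z_FA = a_FA · x_A = 0.40 × 158.00 / 0.6700 = 63.20 / 0.6700 ≈ 94.33.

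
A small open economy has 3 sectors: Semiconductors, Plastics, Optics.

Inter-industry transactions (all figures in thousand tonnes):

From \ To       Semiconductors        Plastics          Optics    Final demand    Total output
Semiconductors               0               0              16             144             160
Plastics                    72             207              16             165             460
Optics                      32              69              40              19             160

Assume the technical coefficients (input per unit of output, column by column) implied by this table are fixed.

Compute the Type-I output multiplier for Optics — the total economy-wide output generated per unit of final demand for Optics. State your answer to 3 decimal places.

m_O = 1.975

Technical coefficients a_ij = z_ij / X_j:
  a_SS = 0/160 = 0.00, a_PS = 72/160 = 0.45, a_OS = 32/160 = 0.20
  a_SP = 0/460 = 0.00, a_PP = 207/460 = 0.45, a_OP = 69/460 = 0.15
  a_SO = 16/160 = 0.10, a_PO = 16/160 = 0.10, a_OO = 40/160 = 0.25
I − A =
  [   1.00     0.00    -0.10]
  [  -0.45     0.55    -0.10]
  [  -0.20    -0.15     0.75]
Cofactors of I−A, C_ij = (−1)^(i+j)·(minor ij) (rows/columns in the sector order above):
  C_11 = (0.55)(0.75) − (-0.10)(-0.15) = 0.3975
  C_12 = −[(-0.45)(0.75) − (-0.10)(-0.20)] = 0.3575
  C_13 = (-0.45)(-0.15) − (0.55)(-0.20) = 0.1775
  C_21 = −[(0.00)(0.75) − (-0.10)(-0.15)] = 0.0150
  C_22 = (1.00)(0.75) − (-0.10)(-0.20) = 0.7300
  C_23 = −[(1.00)(-0.15) − (0.00)(-0.20)] = 0.1500
  C_31 = (0.00)(-0.10) − (-0.10)(0.55) = 0.0550
  C_32 = −[(1.00)(-0.10) − (-0.10)(-0.45)] = 0.1450
  C_33 = (1.00)(0.55) − (0.00)(-0.45) = 0.5500
det(I−A) = Σ_j (I−A)_1j·C_1j = (1.00)(0.3975) + (0.00)(0.3575) + (-0.10)(0.1775) = 0.37975
adj(I−A) = Cᵀ =
  [ 0.3975   0.0150   0.0550]
  [ 0.3575   0.7300   0.1450]
  [ 0.1775   0.1500   0.5500]
(I − A)⁻¹ = adj(I−A) / det(I−A) ≈
  [   1.0467     0.0395     0.1448]
  [   0.9414     1.9223     0.3818]
  [   0.4674     0.3950     1.4483]
The output multiplier for sector j is the column-j sum of the Leontief inverse (I − A)⁻¹ = adj(I−A) / det(I−A).
Column O of adj(I−A): (0.0550, 0.1450, 0.5500); det(I−A) = 0.37975.
m_O = (0.0550 + 0.1450 + 0.5500) / 0.37975 = 0.75 / 0.37975 ≈ 1.975.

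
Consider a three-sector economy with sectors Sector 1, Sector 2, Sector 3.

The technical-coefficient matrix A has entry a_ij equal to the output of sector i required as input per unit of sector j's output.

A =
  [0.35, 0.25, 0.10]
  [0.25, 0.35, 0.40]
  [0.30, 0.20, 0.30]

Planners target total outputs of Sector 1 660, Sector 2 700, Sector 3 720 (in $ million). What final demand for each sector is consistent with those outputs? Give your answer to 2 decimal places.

d_1 = 182.00, d_2 = 2.00, d_3 = 166.00

I − A =
  [   0.65    -0.25    -0.10]
  [  -0.25     0.65    -0.40]
  [  -0.30    -0.20     0.70]
d = (I − A) x:
  d_1 = (+0.65)·660 + (-0.25)·700 + (-0.10)·720 = 182.00
  d_2 = (-0.25)·660 + (+0.65)·700 + (-0.40)·720 = 2.00
  d_3 = (-0.30)·660 + (-0.20)·700 + (+0.70)·720 = 166.00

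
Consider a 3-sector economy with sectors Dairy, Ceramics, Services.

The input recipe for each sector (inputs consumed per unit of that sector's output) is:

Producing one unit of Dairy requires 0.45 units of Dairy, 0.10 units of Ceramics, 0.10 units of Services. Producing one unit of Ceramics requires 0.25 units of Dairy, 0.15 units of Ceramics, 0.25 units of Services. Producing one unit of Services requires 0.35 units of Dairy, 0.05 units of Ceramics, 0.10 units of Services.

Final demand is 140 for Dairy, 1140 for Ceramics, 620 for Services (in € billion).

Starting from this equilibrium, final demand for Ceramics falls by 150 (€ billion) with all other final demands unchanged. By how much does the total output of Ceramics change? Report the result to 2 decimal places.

Δx_2 = -196.23

I − A =
  [   0.55    -0.25    -0.35]
  [  -0.10     0.85    -0.05]
  [  -0.10    -0.25     0.90]
Cofactors of I−A, C_ij = (−1)^(i+j)·(minor ij) (rows/columns in the sector order above):
  C_11 = (0.85)(0.90) − (-0.05)(-0.25) = 0.7525
  C_12 = −[(-0.10)(0.90) − (-0.05)(-0.10)] = 0.0950
  C_13 = (-0.10)(-0.25) − (0.85)(-0.10) = 0.1100
  C_21 = −[(-0.25)(0.90) − (-0.35)(-0.25)] = 0.3125
  C_22 = (0.55)(0.90) − (-0.35)(-0.10) = 0.4600
  C_23 = −[(0.55)(-0.25) − (-0.25)(-0.10)] = 0.1625
  C_31 = (-0.25)(-0.05) − (-0.35)(0.85) = 0.3100
  C_32 = −[(0.55)(-0.05) − (-0.35)(-0.10)] = 0.0625
  C_33 = (0.55)(0.85) − (-0.25)(-0.10) = 0.4425
det(I−A) = Σ_j (I−A)_1j·C_1j = (0.55)(0.7525) + (-0.25)(0.0950) + (-0.35)(0.1100) = 0.351625
adj(I−A) = Cᵀ =
  [ 0.7525   0.3125   0.3100]
  [ 0.0950   0.4600   0.0625]
  [ 0.1100   0.1625   0.4425]
(I − A)⁻¹ = adj(I−A) / det(I−A) ≈
  [   2.1401     0.8887     0.8816]
  [   0.2702     1.3082     0.1777]
  [   0.3128     0.4621     1.2584]
Δx = (I − A)⁻¹ Δd with Δd having -150 in the Ceramics component and 0 elsewhere.
So Δx_2 = L_22 · (-150), where L_22 = adj(I−A)_22 / det(I−A) = 0.4600 / 0.351625.
Δx_2 = 0.4600 × (-150) / 0.351625 = -69.00 / 0.351625 ≈ -196.23.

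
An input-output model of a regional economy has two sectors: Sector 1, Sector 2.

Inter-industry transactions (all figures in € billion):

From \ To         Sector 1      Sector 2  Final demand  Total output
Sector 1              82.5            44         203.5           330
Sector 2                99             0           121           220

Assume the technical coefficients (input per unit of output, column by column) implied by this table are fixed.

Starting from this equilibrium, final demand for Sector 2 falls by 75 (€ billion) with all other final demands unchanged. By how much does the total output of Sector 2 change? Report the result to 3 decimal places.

Δx_2 = -81.522

Technical coefficients a_ij = z_ij / X_j:
  a_11 = 82.5/330 = 0.25, a_21 = 99/330 = 0.30
  a_12 = 44/220 = 0.20, a_22 = 0/220 = 0.00
I − A =
  [   0.75    -0.20]
  [  -0.30     1.00]
det(I−A) = (0.75)(1.00) − (-0.20)(-0.30) = 0.6900
adj(I−A) = [[1.00, 0.20], [0.30, 0.75]]
(I − A)⁻¹ = adj(I−A) / det(I−A) ≈
  [   1.4493     0.2899]
  [   0.4348     1.0870]
Δx = (I − A)⁻¹ Δd with Δd having -75 in the Sector 2 component and 0 elsewhere.
So Δx_2 = L_22 · (-75), where L_22 = adj(I−A)_22 / det(I−A) = 0.75 / 0.6900.
Δx_2 = 0.75 × (-75) / 0.6900 = -56.25 / 0.6900 ≈ -81.522.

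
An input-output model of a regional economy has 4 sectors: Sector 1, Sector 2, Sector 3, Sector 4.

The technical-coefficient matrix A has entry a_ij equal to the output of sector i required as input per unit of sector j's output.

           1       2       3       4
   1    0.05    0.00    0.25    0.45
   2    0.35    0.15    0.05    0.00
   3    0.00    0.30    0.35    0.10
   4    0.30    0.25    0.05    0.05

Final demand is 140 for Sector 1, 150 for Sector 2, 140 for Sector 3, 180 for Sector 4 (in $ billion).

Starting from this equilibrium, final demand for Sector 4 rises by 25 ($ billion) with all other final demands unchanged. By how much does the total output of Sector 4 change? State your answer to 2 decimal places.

Δx_4 = 35.01

I − A =
  [   0.95     0.00    -0.25    -0.45]
  [  -0.35     0.85    -0.05     0.00]
  [   0.00    -0.30     0.65    -0.10]
  [  -0.30    -0.25    -0.05     0.95]
Compute the cofactors C_ij = (−1)^(i+j)·(3×3 minor ij) of I−A; the adjugate is their transpose:
adj(I−A) = Cᵀ =
  [ 0.505125   0.157375   0.226625   0.263125]
  [ 0.215875   0.486625   0.129375   0.115875]
  [ 0.134000   0.254000   0.613000   0.128000]
  [ 0.223375   0.191125   0.137875   0.484375]
det(I−A) = Σ_j (I−A)_1j·C_1j = (0.95)(0.505125) + (0.00)(0.215875) + (-0.25)(0.134000) + (-0.45)(0.223375) = 0.34585
(I − A)⁻¹ = adj(I−A) / det(I−A) ≈
  [   1.4605     0.4550     0.6553     0.7608]
  [   0.6242     1.4070     0.3741     0.3350]
  [   0.3875     0.7344     1.7724     0.3701]
  [   0.6459     0.5526     0.3987     1.4005]
Δx = (I − A)⁻¹ Δd with Δd having +25 in the Sector 4 component and 0 elsewhere.
So Δx_4 = L_44 · (+25), where L_44 = adj(I−A)_44 / det(I−A) = 0.484375 / 0.34585.
Δx_4 = 0.484375 × (+25) / 0.34585 = 12.109375 / 0.34585 ≈ 35.01.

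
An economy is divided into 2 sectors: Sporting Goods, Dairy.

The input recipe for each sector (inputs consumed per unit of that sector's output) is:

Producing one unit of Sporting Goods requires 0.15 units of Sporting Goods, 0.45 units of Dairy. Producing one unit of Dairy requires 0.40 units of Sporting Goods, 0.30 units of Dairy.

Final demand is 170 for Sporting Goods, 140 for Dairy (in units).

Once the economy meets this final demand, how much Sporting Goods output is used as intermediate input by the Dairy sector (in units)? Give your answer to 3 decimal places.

I − A =
  [   0.85    -0.40]
  [  -0.45     0.70]
det(I−A) = (0.85)(0.70) − (-0.40)(-0.45) = 0.4150
adj(I−A) = [[0.70, 0.40], [0.45, 0.85]]
(I − A)⁻¹ = adj(I−A) / det(I−A) ≈
  [   1.6867     0.9639]
  [   1.0843     2.0482]
First solve x = (I − A)⁻¹ d = adj(I−A)·d / det(I−A); in particular x_2 = (0.45·170 + 0.85·140) / 0.4150 = 195.50 / 0.4150 ≈ 471.08434.
Intermediate flow from 1 to 2: z_12 = a_12 · x_2 = 0.40 × 195.50 / 0.4150 = 78.20 / 0.4150 ≈ 188.434.

z_12 = 188.434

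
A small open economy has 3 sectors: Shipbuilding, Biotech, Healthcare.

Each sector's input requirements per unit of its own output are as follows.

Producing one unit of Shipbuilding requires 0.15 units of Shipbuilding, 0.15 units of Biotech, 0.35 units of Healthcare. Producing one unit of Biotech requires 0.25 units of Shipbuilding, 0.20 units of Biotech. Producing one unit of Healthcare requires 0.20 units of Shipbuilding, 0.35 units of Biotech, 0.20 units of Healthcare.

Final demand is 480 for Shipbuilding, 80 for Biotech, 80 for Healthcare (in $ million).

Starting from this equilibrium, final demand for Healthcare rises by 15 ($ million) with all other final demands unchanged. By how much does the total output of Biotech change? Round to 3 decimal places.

I − A =
  [   0.85    -0.25    -0.20]
  [  -0.15     0.80    -0.35]
  [  -0.35     0.00     0.80]
Cofactors of I−A, C_ij = (−1)^(i+j)·(minor ij) (rows/columns in the sector order above):
  C_11 = (0.80)(0.80) − (-0.35)(0.00) = 0.6400
  C_12 = −[(-0.15)(0.80) − (-0.35)(-0.35)] = 0.2425
  C_13 = (-0.15)(0.00) − (0.80)(-0.35) = 0.2800
  C_21 = −[(-0.25)(0.80) − (-0.20)(0.00)] = 0.2000
  C_22 = (0.85)(0.80) − (-0.20)(-0.35) = 0.6100
  C_23 = −[(0.85)(0.00) − (-0.25)(-0.35)] = 0.0875
  C_31 = (-0.25)(-0.35) − (-0.20)(0.80) = 0.2475
  C_32 = −[(0.85)(-0.35) − (-0.20)(-0.15)] = 0.3275
  C_33 = (0.85)(0.80) − (-0.25)(-0.15) = 0.6425
det(I−A) = Σ_j (I−A)_1j·C_1j = (0.85)(0.6400) + (-0.25)(0.2425) + (-0.20)(0.2800) = 0.427375
adj(I−A) = Cᵀ =
  [ 0.6400   0.2000   0.2475]
  [ 0.2425   0.6100   0.3275]
  [ 0.2800   0.0875   0.6425]
(I − A)⁻¹ = adj(I−A) / det(I−A) ≈
  [   1.4975     0.4680     0.5791]
  [   0.5674     1.4273     0.7663]
  [   0.6552     0.2047     1.5034]
Δx = (I − A)⁻¹ Δd with Δd having +15 in the Healthcare component and 0 elsewhere.
So Δx_2 = L_23 · (+15), where L_23 = adj(I−A)_23 / det(I−A) = 0.3275 / 0.427375.
Δx_2 = 0.3275 × (+15) / 0.427375 = 4.9125 / 0.427375 ≈ 11.495.

Δx_2 = 11.495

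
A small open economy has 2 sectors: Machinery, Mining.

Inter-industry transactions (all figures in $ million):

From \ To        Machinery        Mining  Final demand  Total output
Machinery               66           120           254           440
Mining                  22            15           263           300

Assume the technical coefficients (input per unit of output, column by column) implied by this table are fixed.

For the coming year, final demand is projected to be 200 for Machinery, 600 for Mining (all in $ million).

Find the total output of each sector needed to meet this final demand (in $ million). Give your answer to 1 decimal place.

x_1 = 546.0, x_2 = 660.3

Technical coefficients a_ij = z_ij / X_j:
  a_11 = 66/440 = 0.15, a_21 = 22/440 = 0.05
  a_12 = 120/300 = 0.40, a_22 = 15/300 = 0.05
I − A =
  [   0.85    -0.40]
  [  -0.05     0.95]
det(I−A) = (0.85)(0.95) − (-0.40)(-0.05) = 0.7875
adj(I−A) = [[0.95, 0.40], [0.05, 0.85]]
(I − A)⁻¹ = adj(I−A) / det(I−A) ≈
  [   1.2063     0.5079]
  [   0.0635     1.0794]
x = (I − A)⁻¹ d = adj(I−A)·d / det(I−A), with det(I−A) = 0.7875:
  x_1 = (0.95·200 + 0.40·600) / 0.7875 = 430.00 / 0.7875 ≈ 546.0
  x_2 = (0.05·200 + 0.85·600) / 0.7875 = 520.00 / 0.7875 ≈ 660.3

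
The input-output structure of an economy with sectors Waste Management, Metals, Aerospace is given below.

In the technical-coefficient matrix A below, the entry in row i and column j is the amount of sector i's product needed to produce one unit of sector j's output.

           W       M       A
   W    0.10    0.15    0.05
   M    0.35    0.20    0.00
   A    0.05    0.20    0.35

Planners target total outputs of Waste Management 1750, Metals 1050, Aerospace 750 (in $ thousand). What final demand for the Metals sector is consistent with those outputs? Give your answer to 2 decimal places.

I − A =
  [   0.90    -0.15    -0.05]
  [  -0.35     0.80     0.00]
  [  -0.05    -0.20     0.65]
d = (I − A) x:
  d_W = (+0.90)·1750 + (-0.15)·1050 + (-0.05)·750 = 1380.00
  d_M = (-0.35)·1750 + (+0.80)·1050 + (+0.00)·750 = 227.50
  d_A = (-0.05)·1750 + (-0.20)·1050 + (+0.65)·750 = 190.00

d_M = 227.50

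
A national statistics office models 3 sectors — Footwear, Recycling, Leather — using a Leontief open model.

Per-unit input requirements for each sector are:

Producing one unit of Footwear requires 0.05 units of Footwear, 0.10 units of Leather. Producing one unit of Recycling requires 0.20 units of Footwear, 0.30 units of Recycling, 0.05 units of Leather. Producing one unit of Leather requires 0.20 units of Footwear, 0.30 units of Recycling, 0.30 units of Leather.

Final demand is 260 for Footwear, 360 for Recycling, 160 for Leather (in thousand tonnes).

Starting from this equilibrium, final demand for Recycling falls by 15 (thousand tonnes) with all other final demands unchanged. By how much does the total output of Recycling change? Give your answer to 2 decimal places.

I − A =
  [   0.95    -0.20    -0.20]
  [   0.00     0.70    -0.30]
  [  -0.10    -0.05     0.70]
Cofactors of I−A, C_ij = (−1)^(i+j)·(minor ij) (rows/columns in the sector order above):
  C_11 = (0.70)(0.70) − (-0.30)(-0.05) = 0.4750
  C_12 = −[(0.00)(0.70) − (-0.30)(-0.10)] = 0.0300
  C_13 = (0.00)(-0.05) − (0.70)(-0.10) = 0.0700
  C_21 = −[(-0.20)(0.70) − (-0.20)(-0.05)] = 0.1500
  C_22 = (0.95)(0.70) − (-0.20)(-0.10) = 0.6450
  C_23 = −[(0.95)(-0.05) − (-0.20)(-0.10)] = 0.0675
  C_31 = (-0.20)(-0.30) − (-0.20)(0.70) = 0.2000
  C_32 = −[(0.95)(-0.30) − (-0.20)(0.00)] = 0.2850
  C_33 = (0.95)(0.70) − (-0.20)(0.00) = 0.6650
det(I−A) = Σ_j (I−A)_1j·C_1j = (0.95)(0.4750) + (-0.20)(0.0300) + (-0.20)(0.0700) = 0.43125
adj(I−A) = Cᵀ =
  [ 0.4750   0.1500   0.2000]
  [ 0.0300   0.6450   0.2850]
  [ 0.0700   0.0675   0.6650]
(I − A)⁻¹ = adj(I−A) / det(I−A) ≈
  [   1.1014     0.3478     0.4638]
  [   0.0696     1.4957     0.6609]
  [   0.1623     0.1565     1.5420]
Δx = (I − A)⁻¹ Δd with Δd having -15 in the Recycling component and 0 elsewhere.
So Δx_R = L_RR · (-15), where L_RR = adj(I−A)_RR / det(I−A) = 0.6450 / 0.43125.
Δx_R = 0.6450 × (-15) / 0.43125 = -9.675 / 0.43125 ≈ -22.43.

Δx_R = -22.43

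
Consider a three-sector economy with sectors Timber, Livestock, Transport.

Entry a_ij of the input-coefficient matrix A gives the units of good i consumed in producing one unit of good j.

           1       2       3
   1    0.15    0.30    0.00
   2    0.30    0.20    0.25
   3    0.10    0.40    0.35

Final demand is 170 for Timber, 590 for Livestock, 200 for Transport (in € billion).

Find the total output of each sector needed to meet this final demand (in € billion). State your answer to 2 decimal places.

x_1 = 692.27, x_2 = 1394.76, x_3 = 1272.51

I − A =
  [   0.85    -0.30     0.00]
  [  -0.30     0.80    -0.25]
  [  -0.10    -0.40     0.65]
Cofactors of I−A, C_ij = (−1)^(i+j)·(minor ij) (rows/columns in the sector order above):
  C_11 = (0.80)(0.65) − (-0.25)(-0.40) = 0.4200
  C_12 = −[(-0.30)(0.65) − (-0.25)(-0.10)] = 0.2200
  C_13 = (-0.30)(-0.40) − (0.80)(-0.10) = 0.2000
  C_21 = −[(-0.30)(0.65) − (0.00)(-0.40)] = 0.1950
  C_22 = (0.85)(0.65) − (0.00)(-0.10) = 0.5525
  C_23 = −[(0.85)(-0.40) − (-0.30)(-0.10)] = 0.3700
  C_31 = (-0.30)(-0.25) − (0.00)(0.80) = 0.0750
  C_32 = −[(0.85)(-0.25) − (0.00)(-0.30)] = 0.2125
  C_33 = (0.85)(0.80) − (-0.30)(-0.30) = 0.5900
det(I−A) = Σ_j (I−A)_1j·C_1j = (0.85)(0.4200) + (-0.30)(0.2200) + (0.00)(0.2000) = 0.2910
adj(I−A) = Cᵀ =
  [ 0.4200   0.1950   0.0750]
  [ 0.2200   0.5525   0.2125]
  [ 0.2000   0.3700   0.5900]
(I − A)⁻¹ = adj(I−A) / det(I−A) ≈
  [   1.4433     0.6701     0.2577]
  [   0.7560     1.8986     0.7302]
  [   0.6873     1.2715     2.0275]
x = (I − A)⁻¹ d = adj(I−A)·d / det(I−A), with det(I−A) = 0.2910:
  x_1 = (0.4200·170 + 0.1950·590 + 0.0750·200) / 0.2910 = 201.45 / 0.2910 ≈ 692.27
  x_2 = (0.2200·170 + 0.5525·590 + 0.2125·200) / 0.2910 = 405.875 / 0.2910 ≈ 1394.76
  x_3 = (0.2000·170 + 0.3700·590 + 0.5900·200) / 0.2910 = 370.30 / 0.2910 ≈ 1272.51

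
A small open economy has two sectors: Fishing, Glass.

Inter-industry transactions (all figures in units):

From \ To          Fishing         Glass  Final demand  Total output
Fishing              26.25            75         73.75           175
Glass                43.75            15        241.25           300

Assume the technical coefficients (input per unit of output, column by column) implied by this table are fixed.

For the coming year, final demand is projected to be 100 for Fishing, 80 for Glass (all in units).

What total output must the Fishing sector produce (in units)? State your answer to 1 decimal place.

x_1 = 154.4

Technical coefficients a_ij = z_ij / X_j:
  a_11 = 26.25/175 = 0.15, a_21 = 43.75/175 = 0.25
  a_12 = 75/300 = 0.25, a_22 = 15/300 = 0.05
I − A =
  [   0.85    -0.25]
  [  -0.25     0.95]
det(I−A) = (0.85)(0.95) − (-0.25)(-0.25) = 0.7450
adj(I−A) = [[0.95, 0.25], [0.25, 0.85]]
(I − A)⁻¹ = adj(I−A) / det(I−A) ≈
  [   1.2752     0.3356]
  [   0.3356     1.1409]
x = (I − A)⁻¹ d = adj(I−A)·d / det(I−A), with det(I−A) = 0.7450:
  x_1 = (0.95·100 + 0.25·80) / 0.7450 = 115.00 / 0.7450 ≈ 154.4
  x_2 = (0.25·100 + 0.85·80) / 0.7450 = 93.00 / 0.7450 ≈ 124.8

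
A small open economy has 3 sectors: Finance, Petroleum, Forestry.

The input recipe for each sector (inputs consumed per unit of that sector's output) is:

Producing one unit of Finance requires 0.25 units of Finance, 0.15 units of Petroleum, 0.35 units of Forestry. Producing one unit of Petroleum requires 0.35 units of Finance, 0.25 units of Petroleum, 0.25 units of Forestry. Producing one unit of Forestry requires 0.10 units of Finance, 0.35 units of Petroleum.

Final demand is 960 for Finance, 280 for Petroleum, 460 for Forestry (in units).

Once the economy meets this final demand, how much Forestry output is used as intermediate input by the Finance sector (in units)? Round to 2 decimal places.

I − A =
  [   0.75    -0.35    -0.10]
  [  -0.15     0.75    -0.35]
  [  -0.35    -0.25     1.00]
Cofactors of I−A, C_ij = (−1)^(i+j)·(minor ij) (rows/columns in the sector order above):
  C_11 = (0.75)(1.00) − (-0.35)(-0.25) = 0.6625
  C_12 = −[(-0.15)(1.00) − (-0.35)(-0.35)] = 0.2725
  C_13 = (-0.15)(-0.25) − (0.75)(-0.35) = 0.3000
  C_21 = −[(-0.35)(1.00) − (-0.10)(-0.25)] = 0.3750
  C_22 = (0.75)(1.00) − (-0.10)(-0.35) = 0.7150
  C_23 = −[(0.75)(-0.25) − (-0.35)(-0.35)] = 0.3100
  C_31 = (-0.35)(-0.35) − (-0.10)(0.75) = 0.1975
  C_32 = −[(0.75)(-0.35) − (-0.10)(-0.15)] = 0.2775
  C_33 = (0.75)(0.75) − (-0.35)(-0.15) = 0.5100
det(I−A) = Σ_j (I−A)_1j·C_1j = (0.75)(0.6625) + (-0.35)(0.2725) + (-0.10)(0.3000) = 0.3715
adj(I−A) = Cᵀ =
  [ 0.6625   0.3750   0.1975]
  [ 0.2725   0.7150   0.2775]
  [ 0.3000   0.3100   0.5100]
(I − A)⁻¹ = adj(I−A) / det(I−A) ≈
  [   1.7833     1.0094     0.5316]
  [   0.7335     1.9246     0.7470]
  [   0.8075     0.8345     1.3728]
First solve x = (I − A)⁻¹ d = adj(I−A)·d / det(I−A); in particular x_1 = (0.6625·960 + 0.3750·280 + 0.1975·460) / 0.3715 = 831.85 / 0.3715 ≈ 2239.1655.
Intermediate flow from 3 to 1: z_31 = a_31 · x_1 = 0.35 × 831.85 / 0.3715 = 291.1475 / 0.3715 ≈ 783.71.

z_31 = 783.71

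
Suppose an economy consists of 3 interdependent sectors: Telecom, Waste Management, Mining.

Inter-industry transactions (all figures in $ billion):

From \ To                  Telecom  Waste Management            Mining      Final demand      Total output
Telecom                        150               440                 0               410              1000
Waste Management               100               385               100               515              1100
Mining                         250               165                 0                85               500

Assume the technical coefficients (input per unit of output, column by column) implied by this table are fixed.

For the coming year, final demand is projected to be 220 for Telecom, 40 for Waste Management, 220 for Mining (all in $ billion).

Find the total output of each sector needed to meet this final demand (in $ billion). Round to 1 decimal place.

x_T = 364.0, x_W = 223.6, x_M = 344.5

Technical coefficients a_ij = z_ij / X_j:
  a_TT = 150/1000 = 0.15, a_WT = 100/1000 = 0.10, a_MT = 250/1000 = 0.25
  a_TW = 440/1100 = 0.40, a_WW = 385/1100 = 0.35, a_MW = 165/1100 = 0.15
  a_TM = 0/500 = 0.00, a_WM = 100/500 = 0.20, a_MM = 0/500 = 0.00
I − A =
  [   0.85    -0.40     0.00]
  [  -0.10     0.65    -0.20]
  [  -0.25    -0.15     1.00]
Cofactors of I−A, C_ij = (−1)^(i+j)·(minor ij) (rows/columns in the sector order above):
  C_11 = (0.65)(1.00) − (-0.20)(-0.15) = 0.6200
  C_12 = −[(-0.10)(1.00) − (-0.20)(-0.25)] = 0.1500
  C_13 = (-0.10)(-0.15) − (0.65)(-0.25) = 0.1775
  C_21 = −[(-0.40)(1.00) − (0.00)(-0.15)] = 0.4000
  C_22 = (0.85)(1.00) − (0.00)(-0.25) = 0.8500
  C_23 = −[(0.85)(-0.15) − (-0.40)(-0.25)] = 0.2275
  C_31 = (-0.40)(-0.20) − (0.00)(0.65) = 0.0800
  C_32 = −[(0.85)(-0.20) − (0.00)(-0.10)] = 0.1700
  C_33 = (0.85)(0.65) − (-0.40)(-0.10) = 0.5125
det(I−A) = Σ_j (I−A)_1j·C_1j = (0.85)(0.6200) + (-0.40)(0.1500) + (0.00)(0.1775) = 0.4670
adj(I−A) = Cᵀ =
  [ 0.6200   0.4000   0.0800]
  [ 0.1500   0.8500   0.1700]
  [ 0.1775   0.2275   0.5125]
(I − A)⁻¹ = adj(I−A) / det(I−A) ≈
  [   1.3276     0.8565     0.1713]
  [   0.3212     1.8201     0.3640]
  [   0.3801     0.4872     1.0974]
x = (I − A)⁻¹ d = adj(I−A)·d / det(I−A), with det(I−A) = 0.4670:
  x_T = (0.6200·220 + 0.4000·40 + 0.0800·220) / 0.4670 = 170.00 / 0.4670 ≈ 364.0
  x_W = (0.1500·220 + 0.8500·40 + 0.1700·220) / 0.4670 = 104.40 / 0.4670 ≈ 223.6
  x_M = (0.1775·220 + 0.2275·40 + 0.5125·220) / 0.4670 = 160.90 / 0.4670 ≈ 344.5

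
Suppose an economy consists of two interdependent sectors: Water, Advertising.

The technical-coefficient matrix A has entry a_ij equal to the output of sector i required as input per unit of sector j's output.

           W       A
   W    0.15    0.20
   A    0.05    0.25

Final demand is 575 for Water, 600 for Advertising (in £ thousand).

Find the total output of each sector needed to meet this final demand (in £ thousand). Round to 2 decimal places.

x_W = 878.49, x_A = 858.57

I − A =
  [   0.85    -0.20]
  [  -0.05     0.75]
det(I−A) = (0.85)(0.75) − (-0.20)(-0.05) = 0.6275
adj(I−A) = [[0.75, 0.20], [0.05, 0.85]]
(I − A)⁻¹ = adj(I−A) / det(I−A) ≈
  [   1.1952     0.3187]
  [   0.0797     1.3546]
x = (I − A)⁻¹ d = adj(I−A)·d / det(I−A), with det(I−A) = 0.6275:
  x_W = (0.75·575 + 0.20·600) / 0.6275 = 551.25 / 0.6275 ≈ 878.49
  x_A = (0.05·575 + 0.85·600) / 0.6275 = 538.75 / 0.6275 ≈ 858.57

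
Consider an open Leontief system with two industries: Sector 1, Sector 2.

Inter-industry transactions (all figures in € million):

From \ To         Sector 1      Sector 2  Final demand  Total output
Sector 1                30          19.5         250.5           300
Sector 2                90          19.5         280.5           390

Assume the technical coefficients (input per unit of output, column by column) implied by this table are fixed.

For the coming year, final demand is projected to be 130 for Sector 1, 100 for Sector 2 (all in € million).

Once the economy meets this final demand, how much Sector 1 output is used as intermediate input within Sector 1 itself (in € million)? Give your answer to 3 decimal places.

Technical coefficients a_ij = z_ij / X_j:
  a_11 = 30/300 = 0.10, a_21 = 90/300 = 0.30
  a_12 = 19.5/390 = 0.05, a_22 = 19.5/390 = 0.05
I − A =
  [   0.90    -0.05]
  [  -0.30     0.95]
det(I−A) = (0.90)(0.95) − (-0.05)(-0.30) = 0.8400
adj(I−A) = [[0.95, 0.05], [0.30, 0.90]]
(I − A)⁻¹ = adj(I−A) / det(I−A) ≈
  [   1.1310     0.0595]
  [   0.3571     1.0714]
First solve x = (I − A)⁻¹ d = adj(I−A)·d / det(I−A); in particular x_1 = (0.95·130 + 0.05·100) / 0.8400 = 128.50 / 0.8400 ≈ 152.97619.
Intermediate flow from 1 to 1: z_11 = a_11 · x_1 = 0.10 × 128.50 / 0.8400 = 12.85 / 0.8400 ≈ 15.298.

z_11 = 15.298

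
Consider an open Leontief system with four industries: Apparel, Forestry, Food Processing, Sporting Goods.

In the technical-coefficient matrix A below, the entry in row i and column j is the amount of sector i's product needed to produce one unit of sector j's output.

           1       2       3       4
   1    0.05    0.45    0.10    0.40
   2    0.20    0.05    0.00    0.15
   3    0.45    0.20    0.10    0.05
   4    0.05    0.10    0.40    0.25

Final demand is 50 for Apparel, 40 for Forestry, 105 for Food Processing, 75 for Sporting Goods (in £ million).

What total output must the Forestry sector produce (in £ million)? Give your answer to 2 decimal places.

I − A =
  [   0.95    -0.45    -0.10    -0.40]
  [  -0.20     0.95     0.00    -0.15]
  [  -0.45    -0.20     0.90    -0.05]
  [  -0.05    -0.10    -0.40     0.75]
Compute the cofactors C_ij = (−1)^(i+j)·(3×3 minor ij) of I−A; the adjugate is their transpose:
adj(I−A) = Cᵀ =
  [ 0.59675   0.37825   0.24875   0.41050]
  [ 0.16475   0.49825   0.10475   0.19450]
  [ 0.34875   0.31425   0.56475   0.28650]
  [ 0.24775   0.25925   0.33175   0.68450]
det(I−A) = Σ_j (I−A)_1j·C_1j = (0.95)(0.59675) + (-0.45)(0.16475) + (-0.10)(0.34875) + (-0.40)(0.24775) = 0.3588
(I − A)⁻¹ = adj(I−A) / det(I−A) ≈
  [   1.6632     1.0542     0.6933     1.1441]
  [   0.4592     1.3887     0.2919     0.5421]
  [   0.9720     0.8758     1.5740     0.7985]
  [   0.6905     0.7225     0.9246     1.9077]
x = (I − A)⁻¹ d = adj(I−A)·d / det(I−A), with det(I−A) = 0.3588:
  x_1 = (0.59675·50 + 0.37825·40 + 0.24875·105 + 0.41050·75) / 0.3588 = 101.87375 / 0.3588 ≈ 283.93
  x_2 = (0.16475·50 + 0.49825·40 + 0.10475·105 + 0.19450·75) / 0.3588 = 53.75375 / 0.3588 ≈ 149.82
  x_3 = (0.34875·50 + 0.31425·40 + 0.56475·105 + 0.28650·75) / 0.3588 = 110.79375 / 0.3588 ≈ 308.79
  x_4 = (0.24775·50 + 0.25925·40 + 0.33175·105 + 0.68450·75) / 0.3588 = 108.92875 / 0.3588 ≈ 303.59

x_2 = 149.82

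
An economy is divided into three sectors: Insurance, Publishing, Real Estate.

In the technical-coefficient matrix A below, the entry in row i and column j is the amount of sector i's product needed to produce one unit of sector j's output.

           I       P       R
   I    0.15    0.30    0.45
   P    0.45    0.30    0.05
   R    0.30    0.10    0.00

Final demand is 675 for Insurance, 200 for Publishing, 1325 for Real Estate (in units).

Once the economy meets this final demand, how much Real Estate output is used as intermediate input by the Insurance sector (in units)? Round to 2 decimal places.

I − A =
  [   0.85    -0.30    -0.45]
  [  -0.45     0.70    -0.05]
  [  -0.30    -0.10     1.00]
Cofactors of I−A, C_ij = (−1)^(i+j)·(minor ij) (rows/columns in the sector order above):
  C_11 = (0.70)(1.00) − (-0.05)(-0.10) = 0.6950
  C_12 = −[(-0.45)(1.00) − (-0.05)(-0.30)] = 0.4650
  C_13 = (-0.45)(-0.10) − (0.70)(-0.30) = 0.2550
  C_21 = −[(-0.30)(1.00) − (-0.45)(-0.10)] = 0.3450
  C_22 = (0.85)(1.00) − (-0.45)(-0.30) = 0.7150
  C_23 = −[(0.85)(-0.10) − (-0.30)(-0.30)] = 0.1750
  C_31 = (-0.30)(-0.05) − (-0.45)(0.70) = 0.3300
  C_32 = −[(0.85)(-0.05) − (-0.45)(-0.45)] = 0.2450
  C_33 = (0.85)(0.70) − (-0.30)(-0.45) = 0.4600
det(I−A) = Σ_j (I−A)_1j·C_1j = (0.85)(0.6950) + (-0.30)(0.4650) + (-0.45)(0.2550) = 0.3365
adj(I−A) = Cᵀ =
  [ 0.6950   0.3450   0.3300]
  [ 0.4650   0.7150   0.2450]
  [ 0.2550   0.1750   0.4600]
(I − A)⁻¹ = adj(I−A) / det(I−A) ≈
  [   2.0654     1.0253     0.9807]
  [   1.3819     2.1248     0.7281]
  [   0.7578     0.5201     1.3670]
First solve x = (I − A)⁻¹ d = adj(I−A)·d / det(I−A); in particular x_I = (0.6950·675 + 0.3450·200 + 0.3300·1325) / 0.3365 = 975.375 / 0.3365 ≈ 2898.5884.
Intermediate flow from R to I: z_RI = a_RI · x_I = 0.30 × 975.375 / 0.3365 = 292.6125 / 0.3365 ≈ 869.58.

z_RI = 869.58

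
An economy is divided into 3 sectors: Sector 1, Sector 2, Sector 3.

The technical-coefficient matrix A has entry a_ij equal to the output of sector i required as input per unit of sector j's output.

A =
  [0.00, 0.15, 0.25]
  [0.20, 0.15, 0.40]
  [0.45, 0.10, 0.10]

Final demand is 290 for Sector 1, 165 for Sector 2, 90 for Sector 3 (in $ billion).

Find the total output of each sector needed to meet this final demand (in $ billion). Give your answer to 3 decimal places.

x_1 = 457.901, x_2 = 481.854, x_3 = 382.490

I − A =
  [   1.00    -0.15    -0.25]
  [  -0.20     0.85    -0.40]
  [  -0.45    -0.10     0.90]
Cofactors of I−A, C_ij = (−1)^(i+j)·(minor ij) (rows/columns in the sector order above):
  C_11 = (0.85)(0.90) − (-0.40)(-0.10) = 0.7250
  C_12 = −[(-0.20)(0.90) − (-0.40)(-0.45)] = 0.3600
  C_13 = (-0.20)(-0.10) − (0.85)(-0.45) = 0.4025
  C_21 = −[(-0.15)(0.90) − (-0.25)(-0.10)] = 0.1600
  C_22 = (1.00)(0.90) − (-0.25)(-0.45) = 0.7875
  C_23 = −[(1.00)(-0.10) − (-0.15)(-0.45)] = 0.1675
  C_31 = (-0.15)(-0.40) − (-0.25)(0.85) = 0.2725
  C_32 = −[(1.00)(-0.40) − (-0.25)(-0.20)] = 0.4500
  C_33 = (1.00)(0.85) − (-0.15)(-0.20) = 0.8200
det(I−A) = Σ_j (I−A)_1j·C_1j = (1.00)(0.7250) + (-0.15)(0.3600) + (-0.25)(0.4025) = 0.570375
adj(I−A) = Cᵀ =
  [ 0.7250   0.1600   0.2725]
  [ 0.3600   0.7875   0.4500]
  [ 0.4025   0.1675   0.8200]
(I − A)⁻¹ = adj(I−A) / det(I−A) ≈
  [   1.2711     0.2805     0.4778]
  [   0.6312     1.3807     0.7890]
  [   0.7057     0.2937     1.4377]
x = (I − A)⁻¹ d = adj(I−A)·d / det(I−A), with det(I−A) = 0.570375:
  x_1 = (0.7250·290 + 0.1600·165 + 0.2725·90) / 0.570375 = 261.175 / 0.570375 ≈ 457.901
  x_2 = (0.3600·290 + 0.7875·165 + 0.4500·90) / 0.570375 = 274.8375 / 0.570375 ≈ 481.854
  x_3 = (0.4025·290 + 0.1675·165 + 0.8200·90) / 0.570375 = 218.1625 / 0.570375 ≈ 382.490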